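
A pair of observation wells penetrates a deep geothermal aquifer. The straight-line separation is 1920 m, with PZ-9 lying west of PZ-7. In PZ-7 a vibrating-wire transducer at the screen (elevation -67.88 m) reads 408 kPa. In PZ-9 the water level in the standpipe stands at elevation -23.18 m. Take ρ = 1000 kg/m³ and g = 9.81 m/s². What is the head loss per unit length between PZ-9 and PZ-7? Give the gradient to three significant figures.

i ≈ 0.00162 m/m

Pressure head at PZ-7: ψ = P/(ρg) = 408×1000 / (1000 × 9.81) = 41.59 m.
Total head at PZ-7: h = z + ψ = -67.88 + 41.59 = -26.29 m.
Total head at PZ-9: h = -23.18 m (water level in the piezometer is the total head).
Head difference: h(PZ-7) − h(PZ-9) = -26.29 − (-23.18) = -3.11 m.
Hydraulic gradient: i = |Δh| / L = 3.11 / 1920 = 0.00162.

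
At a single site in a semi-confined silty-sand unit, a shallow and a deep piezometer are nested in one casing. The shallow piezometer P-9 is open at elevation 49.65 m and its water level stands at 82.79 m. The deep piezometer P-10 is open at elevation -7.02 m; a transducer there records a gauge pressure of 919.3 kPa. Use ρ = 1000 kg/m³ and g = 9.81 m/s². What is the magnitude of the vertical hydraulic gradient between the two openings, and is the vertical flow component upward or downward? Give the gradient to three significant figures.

Total head at P-9: h = 82.79 m (water level in the standpipe).
Pressure head at P-10: ψ = P/(ρg) = 919.3×1000 / (1000 × 9.81) = 93.71 m.
Total head at P-10: h = z + ψ = -7.02 + 93.71 = 86.69 m.
Δh = h(P-9) − h(P-10) = 82.79 − 86.69 = -3.90 m.
Vertical separation Δz = 49.65 − (-7.02) = 56.67 m.
|i_v| = |Δh| / Δz = 3.90 / 56.67 = 0.0688.
Head is higher in the deep piezometer, so vertical flow is upward (discharge condition).

|i_v| ≈ 0.0688; vertical flow is upward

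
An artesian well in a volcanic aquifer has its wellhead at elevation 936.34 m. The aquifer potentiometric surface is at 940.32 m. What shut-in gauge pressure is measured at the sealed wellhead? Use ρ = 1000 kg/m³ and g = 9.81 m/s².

Head above the cap: Δh = 940.32 − 936.34 = 3.98 m.
P = ρgΔh = 1000 × 9.81 × 3.98 = 39044 Pa ≈ 39.0 kPa.

P ≈ 39.0 kPa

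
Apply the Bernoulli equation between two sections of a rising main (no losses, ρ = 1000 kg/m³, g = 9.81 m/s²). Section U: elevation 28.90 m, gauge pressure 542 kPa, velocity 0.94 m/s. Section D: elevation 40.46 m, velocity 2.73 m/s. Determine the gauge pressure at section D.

Pressure head at U: ψ₁ = P₁/(ρg) = 542×1000 / (1000 × 9.81) = 55.25 m.
Velocity heads: v₁²/2g = 0.94²/19.62 = 0.045 m; v₂²/2g = 2.73²/19.62 = 0.380 m.
Total head H = z₁ + ψ₁ + v₁²/2g = 28.90 + 55.25 + 0.045 = 84.20 m.
ψ₂ = H − z₂ − v₂²/2g = 84.20 − 40.46 − 0.380 = 43.36 m.
P₂ = ρgψ₂ = 1000 × 9.81 × 43.36 ≈ 425 kPa.

P₂ ≈ 425 kPa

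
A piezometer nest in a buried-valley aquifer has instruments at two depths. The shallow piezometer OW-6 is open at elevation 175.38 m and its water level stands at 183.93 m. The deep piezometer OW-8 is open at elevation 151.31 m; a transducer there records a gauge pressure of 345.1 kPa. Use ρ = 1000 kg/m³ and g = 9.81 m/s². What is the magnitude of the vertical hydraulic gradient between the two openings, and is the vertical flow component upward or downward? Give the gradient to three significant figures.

Total head at OW-6: h = 183.93 m (water level in the standpipe).
Pressure head at OW-8: ψ = P/(ρg) = 345.1×1000 / (1000 × 9.81) = 35.18 m.
Total head at OW-8: h = z + ψ = 151.31 + 35.18 = 186.49 m.
Δh = h(OW-6) − h(OW-8) = 183.93 − 186.49 = -2.56 m.
Vertical separation Δz = 175.38 − 151.31 = 24.07 m.
|i_v| = |Δh| / Δz = 2.56 / 24.07 = 0.106.
Head is higher in the deep piezometer, so vertical flow is upward (discharge condition).

|i_v| ≈ 0.106; vertical flow is upward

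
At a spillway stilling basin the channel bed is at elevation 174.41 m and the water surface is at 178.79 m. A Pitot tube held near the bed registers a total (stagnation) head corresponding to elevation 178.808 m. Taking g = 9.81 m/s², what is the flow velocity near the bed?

v ≈ 0.594 m/s

Near the bed, under hydrostatic conditions, the piezometric head (z + ψ) equals the free-surface elevation, 178.79 m.
Velocity head = total − piezometric = 178.808 − 178.79 = 0.018 m.
v = √(2g·h_v) = √(2 × 9.81 × 0.018) = 0.594 m/s.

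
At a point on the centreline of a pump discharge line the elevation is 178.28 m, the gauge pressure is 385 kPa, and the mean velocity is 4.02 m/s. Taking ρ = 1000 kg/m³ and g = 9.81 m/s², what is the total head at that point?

h ≈ 218.35 m

Pressure head ψ = P/(ρg) = 385×1000 / (1000 × 9.81) = 39.25 m.
Velocity head = v²/(2g) = 4.02² / (2 × 9.81) = 0.824 m.
h = z + ψ + v²/(2g) = 178.28 + 39.25 + 0.824 = 218.35 m.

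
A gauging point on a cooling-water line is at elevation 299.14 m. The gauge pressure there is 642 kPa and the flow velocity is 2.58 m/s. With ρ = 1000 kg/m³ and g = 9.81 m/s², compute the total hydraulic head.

h ≈ 364.92 m

Pressure head ψ = P/(ρg) = 642×1000 / (1000 × 9.81) = 65.44 m.
Velocity head = v²/(2g) = 2.58² / (2 × 9.81) = 0.339 m.
h = z + ψ + v²/(2g) = 299.14 + 65.44 + 0.339 = 364.92 m.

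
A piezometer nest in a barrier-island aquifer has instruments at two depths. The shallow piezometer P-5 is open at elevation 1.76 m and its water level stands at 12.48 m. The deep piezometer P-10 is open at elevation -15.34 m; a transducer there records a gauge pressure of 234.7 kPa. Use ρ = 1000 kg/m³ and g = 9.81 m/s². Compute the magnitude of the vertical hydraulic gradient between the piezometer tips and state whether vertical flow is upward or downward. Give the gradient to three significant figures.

Total head at P-5: h = 12.48 m (water level in the standpipe).
Pressure head at P-10: ψ = P/(ρg) = 234.7×1000 / (1000 × 9.81) = 23.92 m.
Total head at P-10: h = z + ψ = -15.34 + 23.92 = 8.58 m.
Δh = h(P-5) − h(P-10) = 12.48 − 8.58 = 3.90 m.
Vertical separation Δz = 1.76 − (-15.34) = 17.10 m.
|i_v| = |Δh| / Δz = 3.90 / 17.10 = 0.228.
Head is higher in the shallow piezometer, so vertical flow is downward (recharge condition).

|i_v| ≈ 0.228; vertical flow is downward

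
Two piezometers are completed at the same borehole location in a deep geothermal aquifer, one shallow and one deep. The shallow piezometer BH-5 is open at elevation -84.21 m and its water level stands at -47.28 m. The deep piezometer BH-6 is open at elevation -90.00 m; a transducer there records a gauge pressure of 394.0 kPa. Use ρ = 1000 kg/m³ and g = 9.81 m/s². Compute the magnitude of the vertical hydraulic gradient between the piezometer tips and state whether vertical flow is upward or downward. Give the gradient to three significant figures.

Total head at BH-5: h = -47.28 m (water level in the standpipe).
Pressure head at BH-6: ψ = P/(ρg) = 394.0×1000 / (1000 × 9.81) = 40.16 m.
Total head at BH-6: h = z + ψ = -90.00 + 40.16 = -49.84 m.
Δh = h(BH-5) − h(BH-6) = -47.28 − (-49.84) = 2.56 m.
Vertical separation Δz = -84.21 − (-90.00) = 5.79 m.
|i_v| = |Δh| / Δz = 2.56 / 5.79 = 0.442.
Head is higher in the shallow piezometer, so vertical flow is downward (recharge condition).

|i_v| ≈ 0.442; vertical flow is downward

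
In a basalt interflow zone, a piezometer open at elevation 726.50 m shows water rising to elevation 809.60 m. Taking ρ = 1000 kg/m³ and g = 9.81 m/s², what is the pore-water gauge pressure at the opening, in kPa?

P ≈ 815 kPa

Pressure head ψ = h − z = 809.60 − 726.50 = 83.10 m.
P = ρgψ = 1000 × 9.81 × 83.10 = 815211 Pa ≈ 815 kPa.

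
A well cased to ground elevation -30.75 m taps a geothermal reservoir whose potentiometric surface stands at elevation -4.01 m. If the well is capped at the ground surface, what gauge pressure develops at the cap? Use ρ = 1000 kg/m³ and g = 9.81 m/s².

P ≈ 262 kPa

Head above the cap: Δh = -4.01 − (-30.75) = 26.74 m.
P = ρgΔh = 1000 × 9.81 × 26.74 = 262319 Pa ≈ 262 kPa.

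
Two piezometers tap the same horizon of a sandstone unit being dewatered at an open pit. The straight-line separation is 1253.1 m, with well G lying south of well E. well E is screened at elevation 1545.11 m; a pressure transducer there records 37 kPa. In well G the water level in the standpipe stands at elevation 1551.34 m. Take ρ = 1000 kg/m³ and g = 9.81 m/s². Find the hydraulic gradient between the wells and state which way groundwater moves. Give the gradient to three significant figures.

Pressure head at well E: ψ = P/(ρg) = 37×1000 / (1000 × 9.81) = 3.77 m.
Total head at well E: h = z + ψ = 1545.11 + 3.77 = 1548.88 m.
Total head at well G: h = 1551.34 m (water level in the piezometer is the total head).
Head difference: h(well E) − h(well G) = 1548.88 − 1551.34 = -2.46 m.
Hydraulic gradient: i = |Δh| / L = 2.46 / 1253.1 = 0.00196.
Flow is from higher to lower head: from well G toward well E, i.e. toward the north.

i ≈ 0.00196; groundwater flows toward the north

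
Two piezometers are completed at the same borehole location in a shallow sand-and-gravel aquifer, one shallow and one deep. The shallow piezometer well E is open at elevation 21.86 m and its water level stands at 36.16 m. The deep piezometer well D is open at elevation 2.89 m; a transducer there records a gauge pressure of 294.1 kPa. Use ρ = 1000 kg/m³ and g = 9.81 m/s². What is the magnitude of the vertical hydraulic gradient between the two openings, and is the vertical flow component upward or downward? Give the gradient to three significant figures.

Total head at well E: h = 36.16 m (water level in the standpipe).
Pressure head at well D: ψ = P/(ρg) = 294.1×1000 / (1000 × 9.81) = 29.98 m.
Total head at well D: h = z + ψ = 2.89 + 29.98 = 32.87 m.
Δh = h(well E) − h(well D) = 36.16 − 32.87 = 3.29 m.
Vertical separation Δz = 21.86 − 2.89 = 18.97 m.
|i_v| = |Δh| / Δz = 3.29 / 18.97 = 0.173.
Head is higher in the shallow piezometer, so vertical flow is downward (recharge condition).

|i_v| ≈ 0.173; vertical flow is downward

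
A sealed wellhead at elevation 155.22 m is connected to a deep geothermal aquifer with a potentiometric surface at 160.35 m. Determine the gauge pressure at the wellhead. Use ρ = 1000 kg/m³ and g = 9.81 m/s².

P ≈ 50.3 kPa

Head above the cap: Δh = 160.35 − 155.22 = 5.13 m.
P = ρgΔh = 1000 × 9.81 × 5.13 = 50325 Pa ≈ 50.3 kPa.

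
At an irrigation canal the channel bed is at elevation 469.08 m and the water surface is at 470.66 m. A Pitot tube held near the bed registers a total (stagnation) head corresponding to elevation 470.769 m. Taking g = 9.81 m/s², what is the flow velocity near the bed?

v ≈ 1.46 m/s

Near the bed, under hydrostatic conditions, the piezometric head (z + ψ) equals the free-surface elevation, 470.66 m.
Velocity head = total − piezometric = 470.769 − 470.66 = 0.109 m.
v = √(2g·h_v) = √(2 × 9.81 × 0.109) = 1.46 m/s.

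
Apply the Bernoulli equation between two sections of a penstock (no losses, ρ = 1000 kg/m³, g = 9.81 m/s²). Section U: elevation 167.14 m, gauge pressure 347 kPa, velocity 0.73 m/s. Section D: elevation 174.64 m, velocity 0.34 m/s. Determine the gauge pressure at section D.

P₂ ≈ 274 kPa

Pressure head at U: ψ₁ = P₁/(ρg) = 347×1000 / (1000 × 9.81) = 35.37 m.
Velocity heads: v₁²/2g = 0.73²/19.62 = 0.027 m; v₂²/2g = 0.34²/19.62 = 0.006 m.
Total head H = z₁ + ψ₁ + v₁²/2g = 167.14 + 35.37 + 0.027 = 202.54 m.
ψ₂ = H − z₂ − v₂²/2g = 202.54 − 174.64 − 0.006 = 27.89 m.
P₂ = ρgψ₂ = 1000 × 9.81 × 27.89 ≈ 274 kPa.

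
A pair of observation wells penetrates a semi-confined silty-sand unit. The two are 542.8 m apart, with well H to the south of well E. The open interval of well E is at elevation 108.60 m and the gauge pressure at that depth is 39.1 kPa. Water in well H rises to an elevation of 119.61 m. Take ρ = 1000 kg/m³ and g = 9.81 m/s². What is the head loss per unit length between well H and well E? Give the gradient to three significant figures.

i ≈ 0.0129 m/m

Pressure head at well E: ψ = P/(ρg) = 39.1×1000 / (1000 × 9.81) = 3.99 m.
Total head at well E: h = z + ψ = 108.60 + 3.99 = 112.59 m.
Total head at well H: h = 119.61 m (water level in the piezometer is the total head).
Head difference: h(well E) − h(well H) = 112.59 − 119.61 = -7.02 m.
Hydraulic gradient: i = |Δh| / L = 7.02 / 542.8 = 0.0129.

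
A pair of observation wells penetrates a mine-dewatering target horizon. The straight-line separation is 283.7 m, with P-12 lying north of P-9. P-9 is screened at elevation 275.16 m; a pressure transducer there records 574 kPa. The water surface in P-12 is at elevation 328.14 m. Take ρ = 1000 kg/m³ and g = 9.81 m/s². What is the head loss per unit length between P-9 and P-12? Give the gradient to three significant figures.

i ≈ 0.0195 m/m

Pressure head at P-9: ψ = P/(ρg) = 574×1000 / (1000 × 9.81) = 58.51 m.
Total head at P-9: h = z + ψ = 275.16 + 58.51 = 333.67 m.
Total head at P-12: h = 328.14 m (water level in the piezometer is the total head).
Head difference: h(P-9) − h(P-12) = 333.67 − 328.14 = 5.53 m.
Hydraulic gradient: i = |Δh| / L = 5.53 / 283.7 = 0.0195.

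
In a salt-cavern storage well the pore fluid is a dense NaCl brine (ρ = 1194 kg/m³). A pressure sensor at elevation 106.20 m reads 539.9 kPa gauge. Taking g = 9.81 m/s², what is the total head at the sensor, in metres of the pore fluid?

h ≈ 152.29 m

ψ = P/(ρg) = 539.9×1000 / (1194 × 9.81) = 46.09 m.
h = z + ψ = 106.20 + 46.09 = 152.29 m.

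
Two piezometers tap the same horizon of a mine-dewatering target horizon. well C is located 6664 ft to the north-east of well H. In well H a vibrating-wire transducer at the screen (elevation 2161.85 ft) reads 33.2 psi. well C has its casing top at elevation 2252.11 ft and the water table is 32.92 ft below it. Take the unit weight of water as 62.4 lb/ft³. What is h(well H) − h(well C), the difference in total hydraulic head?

Pressure head at well H: ψ = 144·P/γ = 144 × 33.2 / 62.4 = 76.62 ft.
Total head at well H: h = z + ψ = 2161.85 + 76.62 = 2238.47 ft.
Total head at well C: h = 2252.11 − 32.92 = 2219.19 ft.
Head difference: h(well H) − h(well C) = 2238.47 − 2219.19 = 19.28 ft.

Δh ≈ 19.28 ft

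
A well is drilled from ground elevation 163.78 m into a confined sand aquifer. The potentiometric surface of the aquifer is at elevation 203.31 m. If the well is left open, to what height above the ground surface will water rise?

Water rises to the potentiometric surface, so the rise above ground = 203.31 − 163.78 = 39.53 m.

≈ 39.53 m above ground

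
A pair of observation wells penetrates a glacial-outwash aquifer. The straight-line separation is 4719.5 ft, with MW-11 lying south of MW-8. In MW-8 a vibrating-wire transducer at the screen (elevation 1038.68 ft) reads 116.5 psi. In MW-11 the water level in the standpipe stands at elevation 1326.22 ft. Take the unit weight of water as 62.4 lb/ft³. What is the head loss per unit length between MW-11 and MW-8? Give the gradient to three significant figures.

Pressure head at MW-8: ψ = 144·P/γ = 144 × 116.5 / 62.4 = 268.85 ft.
Total head at MW-8: h = z + ψ = 1038.68 + 268.85 = 1307.53 ft.
Total head at MW-11: h = 1326.22 ft (water level in the piezometer is the total head).
Head difference: h(MW-8) − h(MW-11) = 1307.53 − 1326.22 = -18.69 ft.
Hydraulic gradient: i = |Δh| / L = 18.69 / 4719.5 = 0.00396.

i ≈ 0.00396 ft/ft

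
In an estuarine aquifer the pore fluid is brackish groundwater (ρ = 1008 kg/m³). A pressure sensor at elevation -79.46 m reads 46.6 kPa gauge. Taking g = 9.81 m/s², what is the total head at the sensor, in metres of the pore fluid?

ψ = P/(ρg) = 46.6×1000 / (1008 × 9.81) = 4.71 m.
h = z + ψ = -79.46 + 4.71 = -74.75 m.

h ≈ -74.75 m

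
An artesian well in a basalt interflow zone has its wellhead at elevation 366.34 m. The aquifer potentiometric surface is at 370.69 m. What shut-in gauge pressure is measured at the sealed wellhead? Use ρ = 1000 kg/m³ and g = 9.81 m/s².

Head above the cap: Δh = 370.69 − 366.34 = 4.35 m.
P = ρgΔh = 1000 × 9.81 × 4.35 = 42674 Pa ≈ 42.7 kPa.

P ≈ 42.7 kPa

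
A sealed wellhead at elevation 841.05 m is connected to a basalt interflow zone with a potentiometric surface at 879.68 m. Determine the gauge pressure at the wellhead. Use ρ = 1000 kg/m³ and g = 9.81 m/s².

P ≈ 379 kPa

Head above the cap: Δh = 879.68 − 841.05 = 38.63 m.
P = ρgΔh = 1000 × 9.81 × 38.63 = 378960 Pa ≈ 379 kPa.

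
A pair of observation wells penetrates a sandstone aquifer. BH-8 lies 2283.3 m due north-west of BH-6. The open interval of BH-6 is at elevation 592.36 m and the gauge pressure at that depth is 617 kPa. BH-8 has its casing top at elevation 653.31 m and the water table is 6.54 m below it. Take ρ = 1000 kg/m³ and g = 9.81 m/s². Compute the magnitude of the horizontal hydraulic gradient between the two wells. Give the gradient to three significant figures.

i ≈ 0.00372

Pressure head at BH-6: ψ = P/(ρg) = 617×1000 / (1000 × 9.81) = 62.90 m.
Total head at BH-6: h = z + ψ = 592.36 + 62.90 = 655.26 m.
Total head at BH-8: h = 653.31 − 6.54 = 646.77 m.
Head difference: h(BH-6) − h(BH-8) = 655.26 − 646.77 = 8.49 m.
Hydraulic gradient: i = |Δh| / L = 8.49 / 2283.3 = 0.00372.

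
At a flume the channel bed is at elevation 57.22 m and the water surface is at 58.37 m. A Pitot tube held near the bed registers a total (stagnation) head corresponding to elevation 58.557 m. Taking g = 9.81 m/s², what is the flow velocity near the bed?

Near the bed, under hydrostatic conditions, the piezometric head (z + ψ) equals the free-surface elevation, 58.37 m.
Velocity head = total − piezometric = 58.557 − 58.37 = 0.187 m.
v = √(2g·h_v) = √(2 × 9.81 × 0.187) = 1.92 m/s.

v ≈ 1.92 m/s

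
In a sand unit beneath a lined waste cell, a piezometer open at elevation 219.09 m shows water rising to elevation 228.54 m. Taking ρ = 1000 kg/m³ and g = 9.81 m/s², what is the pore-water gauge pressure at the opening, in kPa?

Pressure head ψ = h − z = 228.54 − 219.09 = 9.45 m.
P = ρgψ = 1000 × 9.81 × 9.45 = 92704 Pa ≈ 92.7 kPa.

P ≈ 92.7 kPa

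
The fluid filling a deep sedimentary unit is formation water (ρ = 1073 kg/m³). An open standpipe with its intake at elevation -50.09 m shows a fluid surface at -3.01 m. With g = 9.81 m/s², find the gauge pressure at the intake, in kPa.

P ≈ 496 kPa

Pressure head ψ = h − z = -3.01 − (-50.09) = 47.08 m.
P = ρgψ = 1073 × 9.81 × 47.08 = 495570 Pa ≈ 496 kPa.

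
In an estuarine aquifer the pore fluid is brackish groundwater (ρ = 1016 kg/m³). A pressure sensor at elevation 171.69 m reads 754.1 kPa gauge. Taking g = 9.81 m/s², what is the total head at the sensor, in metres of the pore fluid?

h ≈ 247.35 m

ψ = P/(ρg) = 754.1×1000 / (1016 × 9.81) = 75.66 m.
h = z + ψ = 171.69 + 75.66 = 247.35 m.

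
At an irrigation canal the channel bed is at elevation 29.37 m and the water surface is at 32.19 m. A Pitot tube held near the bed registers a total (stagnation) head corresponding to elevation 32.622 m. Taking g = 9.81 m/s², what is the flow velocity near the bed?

Near the bed, under hydrostatic conditions, the piezometric head (z + ψ) equals the free-surface elevation, 32.19 m.
Velocity head = total − piezometric = 32.622 − 32.19 = 0.432 m.
v = √(2g·h_v) = √(2 × 9.81 × 0.432) = 2.91 m/s.

v ≈ 2.91 m/s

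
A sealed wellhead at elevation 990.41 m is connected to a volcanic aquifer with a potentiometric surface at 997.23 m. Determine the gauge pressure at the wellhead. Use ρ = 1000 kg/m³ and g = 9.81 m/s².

Head above the cap: Δh = 997.23 − 990.41 = 6.82 m.
P = ρgΔh = 1000 × 9.81 × 6.82 = 66904 Pa ≈ 66.9 kPa.

P ≈ 66.9 kPa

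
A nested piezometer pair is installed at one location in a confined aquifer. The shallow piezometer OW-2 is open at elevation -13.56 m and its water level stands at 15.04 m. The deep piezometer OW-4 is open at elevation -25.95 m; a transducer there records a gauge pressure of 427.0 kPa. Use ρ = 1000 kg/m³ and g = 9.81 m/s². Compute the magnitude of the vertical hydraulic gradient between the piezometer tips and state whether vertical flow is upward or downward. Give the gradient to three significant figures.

Total head at OW-2: h = 15.04 m (water level in the standpipe).
Pressure head at OW-4: ψ = P/(ρg) = 427.0×1000 / (1000 × 9.81) = 43.53 m.
Total head at OW-4: h = z + ψ = -25.95 + 43.53 = 17.58 m.
Δh = h(OW-2) − h(OW-4) = 15.04 − 17.58 = -2.54 m.
Vertical separation Δz = -13.56 − (-25.95) = 12.39 m.
|i_v| = |Δh| / Δz = 2.54 / 12.39 = 0.205.
Head is higher in the deep piezometer, so vertical flow is upward (discharge condition).

|i_v| ≈ 0.205; vertical flow is upward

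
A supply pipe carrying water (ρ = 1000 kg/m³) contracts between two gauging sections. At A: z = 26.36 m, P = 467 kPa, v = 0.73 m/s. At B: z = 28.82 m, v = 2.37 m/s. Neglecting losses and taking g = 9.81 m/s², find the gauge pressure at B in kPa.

Pressure head at A: ψ₁ = P₁/(ρg) = 467×1000 / (1000 × 9.81) = 47.60 m.
Velocity heads: v₁²/2g = 0.73²/19.62 = 0.027 m; v₂²/2g = 2.37²/19.62 = 0.286 m.
Total head H = z₁ + ψ₁ + v₁²/2g = 26.36 + 47.60 + 0.027 = 73.99 m.
ψ₂ = H − z₂ − v₂²/2g = 73.99 − 28.82 − 0.286 = 44.88 m.
P₂ = ρgψ₂ = 1000 × 9.81 × 44.88 ≈ 440 kPa.

P₂ ≈ 440 kPa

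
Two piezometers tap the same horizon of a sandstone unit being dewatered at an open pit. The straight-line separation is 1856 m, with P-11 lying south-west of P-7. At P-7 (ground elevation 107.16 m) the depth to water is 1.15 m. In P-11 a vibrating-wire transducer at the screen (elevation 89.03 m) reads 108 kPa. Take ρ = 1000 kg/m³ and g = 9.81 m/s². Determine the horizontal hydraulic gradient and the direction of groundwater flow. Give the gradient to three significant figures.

i ≈ 0.00322; groundwater flows toward the south-west

Total head at P-7: h = 107.16 − 1.15 = 106.01 m.
Pressure head at P-11: ψ = P/(ρg) = 108×1000 / (1000 × 9.81) = 11.01 m.
Total head at P-11: h = z + ψ = 89.03 + 11.01 = 100.04 m.
Head difference: h(P-7) − h(P-11) = 106.01 − 100.04 = 5.97 m.
Hydraulic gradient: i = |Δh| / L = 5.97 / 1856 = 0.00322.
Flow is from higher to lower head: from P-7 toward P-11, i.e. toward the south-west.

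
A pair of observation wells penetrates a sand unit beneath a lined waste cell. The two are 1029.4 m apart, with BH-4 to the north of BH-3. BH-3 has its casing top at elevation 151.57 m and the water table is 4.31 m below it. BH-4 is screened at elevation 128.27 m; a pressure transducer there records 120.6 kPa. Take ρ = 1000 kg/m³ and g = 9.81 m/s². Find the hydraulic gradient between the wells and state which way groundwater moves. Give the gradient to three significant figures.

Total head at BH-3: h = 151.57 − 4.31 = 147.26 m.
Pressure head at BH-4: ψ = P/(ρg) = 120.6×1000 / (1000 × 9.81) = 12.29 m.
Total head at BH-4: h = z + ψ = 128.27 + 12.29 = 140.56 m.
Head difference: h(BH-3) − h(BH-4) = 147.26 − 140.56 = 6.70 m.
Hydraulic gradient: i = |Δh| / L = 6.70 / 1029.4 = 0.00651.
Flow is from higher to lower head: from BH-3 toward BH-4, i.e. toward the north.

i ≈ 0.00651; groundwater flows toward the north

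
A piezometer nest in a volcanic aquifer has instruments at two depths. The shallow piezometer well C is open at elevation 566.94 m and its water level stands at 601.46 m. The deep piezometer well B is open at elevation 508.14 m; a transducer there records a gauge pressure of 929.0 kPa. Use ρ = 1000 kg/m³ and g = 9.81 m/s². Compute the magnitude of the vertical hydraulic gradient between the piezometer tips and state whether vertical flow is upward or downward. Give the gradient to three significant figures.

Total head at well C: h = 601.46 m (water level in the standpipe).
Pressure head at well B: ψ = P/(ρg) = 929.0×1000 / (1000 × 9.81) = 94.70 m.
Total head at well B: h = z + ψ = 508.14 + 94.70 = 602.84 m.
Δh = h(well C) − h(well B) = 601.46 − 602.84 = -1.38 m.
Vertical separation Δz = 566.94 − 508.14 = 58.80 m.
|i_v| = |Δh| / Δz = 1.38 / 58.80 = 0.0235.
Head is higher in the deep piezometer, so vertical flow is upward (discharge condition).

|i_v| ≈ 0.0235; vertical flow is upward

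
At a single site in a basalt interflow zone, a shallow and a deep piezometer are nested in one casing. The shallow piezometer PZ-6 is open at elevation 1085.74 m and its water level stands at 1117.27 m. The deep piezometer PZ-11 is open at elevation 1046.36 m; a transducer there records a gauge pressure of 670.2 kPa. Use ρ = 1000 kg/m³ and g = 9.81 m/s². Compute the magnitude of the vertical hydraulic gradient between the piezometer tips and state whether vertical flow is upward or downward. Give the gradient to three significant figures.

Total head at PZ-6: h = 1117.27 m (water level in the standpipe).
Pressure head at PZ-11: ψ = P/(ρg) = 670.2×1000 / (1000 × 9.81) = 68.32 m.
Total head at PZ-11: h = z + ψ = 1046.36 + 68.32 = 1114.68 m.
Δh = h(PZ-6) − h(PZ-11) = 1117.27 − 1114.68 = 2.59 m.
Vertical separation Δz = 1085.74 − 1046.36 = 39.38 m.
|i_v| = |Δh| / Δz = 2.59 / 39.38 = 0.0658.
Head is higher in the shallow piezometer, so vertical flow is downward (recharge condition).

|i_v| ≈ 0.0658; vertical flow is downward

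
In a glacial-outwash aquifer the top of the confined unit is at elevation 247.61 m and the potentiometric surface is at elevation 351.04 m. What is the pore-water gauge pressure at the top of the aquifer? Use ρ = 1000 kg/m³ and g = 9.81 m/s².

P ≈ 1010 kPa

Pressure head at the aquifer top: ψ = h − z = 351.04 − 247.61 = 103.43 m.
P = ρgψ = 1000 × 9.81 × 103.43 = 1014648 Pa ≈ 1010 kPa.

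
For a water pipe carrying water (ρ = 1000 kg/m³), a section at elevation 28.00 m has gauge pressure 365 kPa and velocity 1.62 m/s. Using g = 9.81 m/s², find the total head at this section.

h ≈ 65.34 m

Pressure head ψ = P/(ρg) = 365×1000 / (1000 × 9.81) = 37.21 m.
Velocity head = v²/(2g) = 1.62² / (2 × 9.81) = 0.134 m.
h = z + ψ + v²/(2g) = 28.00 + 37.21 + 0.134 = 65.34 m.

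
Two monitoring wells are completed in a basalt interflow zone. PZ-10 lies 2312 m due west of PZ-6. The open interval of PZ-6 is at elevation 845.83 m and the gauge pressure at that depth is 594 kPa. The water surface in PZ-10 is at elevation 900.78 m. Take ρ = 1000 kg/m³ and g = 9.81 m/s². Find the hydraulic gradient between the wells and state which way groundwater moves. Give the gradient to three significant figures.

i ≈ 0.00242; groundwater flows toward the west

Pressure head at PZ-6: ψ = P/(ρg) = 594×1000 / (1000 × 9.81) = 60.55 m.
Total head at PZ-6: h = z + ψ = 845.83 + 60.55 = 906.38 m.
Total head at PZ-10: h = 900.78 m (water level in the piezometer is the total head).
Head difference: h(PZ-6) − h(PZ-10) = 906.38 − 900.78 = 5.60 m.
Hydraulic gradient: i = |Δh| / L = 5.60 / 2312 = 0.00242.
Flow is from higher to lower head: from PZ-6 toward PZ-10, i.e. toward the west.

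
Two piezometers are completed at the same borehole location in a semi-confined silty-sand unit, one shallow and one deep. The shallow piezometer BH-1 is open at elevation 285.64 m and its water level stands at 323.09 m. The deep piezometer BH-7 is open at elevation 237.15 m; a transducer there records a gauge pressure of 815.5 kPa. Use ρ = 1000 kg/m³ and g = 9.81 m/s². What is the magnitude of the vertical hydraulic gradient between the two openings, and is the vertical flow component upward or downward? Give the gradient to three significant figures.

Total head at BH-1: h = 323.09 m (water level in the standpipe).
Pressure head at BH-7: ψ = P/(ρg) = 815.5×1000 / (1000 × 9.81) = 83.13 m.
Total head at BH-7: h = z + ψ = 237.15 + 83.13 = 320.28 m.
Δh = h(BH-1) − h(BH-7) = 323.09 − 320.28 = 2.81 m.
Vertical separation Δz = 285.64 − 237.15 = 48.49 m.
|i_v| = |Δh| / Δz = 2.81 / 48.49 = 0.0580.
Head is higher in the shallow piezometer, so vertical flow is downward (recharge condition).

|i_v| ≈ 0.0580; vertical flow is downward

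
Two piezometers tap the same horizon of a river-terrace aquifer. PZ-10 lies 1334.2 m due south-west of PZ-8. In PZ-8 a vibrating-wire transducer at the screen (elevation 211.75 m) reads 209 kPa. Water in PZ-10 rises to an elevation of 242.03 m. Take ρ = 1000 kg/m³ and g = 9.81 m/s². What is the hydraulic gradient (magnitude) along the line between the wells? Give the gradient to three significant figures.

Pressure head at PZ-8: ψ = P/(ρg) = 209×1000 / (1000 × 9.81) = 21.30 m.
Total head at PZ-8: h = z + ψ = 211.75 + 21.30 = 233.05 m.
Total head at PZ-10: h = 242.03 m (water level in the piezometer is the total head).
Head difference: h(PZ-8) − h(PZ-10) = 233.05 − 242.03 = -8.98 m.
Hydraulic gradient: i = |Δh| / L = 8.98 / 1334.2 = 0.00673.

i ≈ 0.00673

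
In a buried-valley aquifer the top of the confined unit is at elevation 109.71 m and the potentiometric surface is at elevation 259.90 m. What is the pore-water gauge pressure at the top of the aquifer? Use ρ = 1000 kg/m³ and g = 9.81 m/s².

P ≈ 1470 kPa

Pressure head at the aquifer top: ψ = h − z = 259.90 − 109.71 = 150.19 m.
P = ρgψ = 1000 × 9.81 × 150.19 = 1473364 Pa ≈ 1470 kPa.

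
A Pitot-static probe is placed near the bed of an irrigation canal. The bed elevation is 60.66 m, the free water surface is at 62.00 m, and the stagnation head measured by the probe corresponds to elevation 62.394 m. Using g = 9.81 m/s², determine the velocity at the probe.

Near the bed, under hydrostatic conditions, the piezometric head (z + ψ) equals the free-surface elevation, 62.00 m.
Velocity head = total − piezometric = 62.394 − 62.00 = 0.394 m.
v = √(2g·h_v) = √(2 × 9.81 × 0.394) = 2.78 m/s.

v ≈ 2.78 m/s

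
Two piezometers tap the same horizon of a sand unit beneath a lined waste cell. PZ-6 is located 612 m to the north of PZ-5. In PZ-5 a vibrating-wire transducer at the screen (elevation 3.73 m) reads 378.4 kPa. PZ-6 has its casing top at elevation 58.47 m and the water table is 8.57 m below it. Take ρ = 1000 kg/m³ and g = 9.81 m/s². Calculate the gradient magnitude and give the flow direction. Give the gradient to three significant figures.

i ≈ 0.0124; groundwater flows toward the south

Pressure head at PZ-5: ψ = P/(ρg) = 378.4×1000 / (1000 × 9.81) = 38.57 m.
Total head at PZ-5: h = z + ψ = 3.73 + 38.57 = 42.30 m.
Total head at PZ-6: h = 58.47 − 8.57 = 49.90 m.
Head difference: h(PZ-5) − h(PZ-6) = 42.30 − 49.90 = -7.60 m.
Hydraulic gradient: i = |Δh| / L = 7.60 / 612 = 0.0124.
Flow is from higher to lower head: from PZ-6 toward PZ-5, i.e. toward the south.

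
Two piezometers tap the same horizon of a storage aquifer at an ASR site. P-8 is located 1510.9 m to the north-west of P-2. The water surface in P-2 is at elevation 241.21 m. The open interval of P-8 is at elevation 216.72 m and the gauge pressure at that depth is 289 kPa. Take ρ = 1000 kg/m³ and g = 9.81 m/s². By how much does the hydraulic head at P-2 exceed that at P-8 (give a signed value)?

Total head at P-2: h = 241.21 m (water level in the piezometer is the total head).
Pressure head at P-8: ψ = P/(ρg) = 289×1000 / (1000 × 9.81) = 29.46 m.
Total head at P-8: h = z + ψ = 216.72 + 29.46 = 246.18 m.
Head difference: h(P-2) − h(P-8) = 241.21 − 246.18 = -4.97 m.

Δh ≈ -4.97 m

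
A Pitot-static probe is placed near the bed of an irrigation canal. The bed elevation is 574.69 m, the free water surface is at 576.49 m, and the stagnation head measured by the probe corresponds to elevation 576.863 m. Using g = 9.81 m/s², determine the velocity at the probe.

v ≈ 2.71 m/s

Near the bed, under hydrostatic conditions, the piezometric head (z + ψ) equals the free-surface elevation, 576.49 m.
Velocity head = total − piezometric = 576.863 − 576.49 = 0.373 m.
v = √(2g·h_v) = √(2 × 9.81 × 0.373) = 2.71 m/s.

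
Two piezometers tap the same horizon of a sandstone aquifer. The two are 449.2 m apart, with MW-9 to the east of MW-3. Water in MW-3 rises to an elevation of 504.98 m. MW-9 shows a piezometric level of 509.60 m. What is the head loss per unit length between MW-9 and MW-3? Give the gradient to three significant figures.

i ≈ 0.0103 m/m

Total head at MW-3: h = 504.98 m (water level in the piezometer is the total head).
Total head at MW-9: h = 509.60 m (water level in the piezometer is the total head).
Head difference: h(MW-3) − h(MW-9) = 504.98 − 509.60 = -4.62 m.
Hydraulic gradient: i = |Δh| / L = 4.62 / 449.2 = 0.0103.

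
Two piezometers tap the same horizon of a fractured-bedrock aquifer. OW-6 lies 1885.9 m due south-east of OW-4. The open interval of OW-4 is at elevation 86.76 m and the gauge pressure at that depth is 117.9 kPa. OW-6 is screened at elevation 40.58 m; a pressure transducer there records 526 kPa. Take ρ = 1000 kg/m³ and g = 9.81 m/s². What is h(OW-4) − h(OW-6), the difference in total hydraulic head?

Δh ≈ 4.58 m

Pressure head at OW-4: ψ = P/(ρg) = 117.9×1000 / (1000 × 9.81) = 12.02 m.
Total head at OW-4: h = z + ψ = 86.76 + 12.02 = 98.78 m.
Pressure head at OW-6: ψ = P/(ρg) = 526×1000 / (1000 × 9.81) = 53.62 m.
Total head at OW-6: h = z + ψ = 40.58 + 53.62 = 94.20 m.
Head difference: h(OW-4) − h(OW-6) = 98.78 − 94.20 = 4.58 m.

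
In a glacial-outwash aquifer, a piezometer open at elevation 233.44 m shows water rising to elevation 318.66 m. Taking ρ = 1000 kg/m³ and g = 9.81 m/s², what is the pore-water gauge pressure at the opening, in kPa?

Pressure head ψ = h − z = 318.66 − 233.44 = 85.22 m.
P = ρgψ = 1000 × 9.81 × 85.22 = 836008 Pa ≈ 836 kPa.

P ≈ 836 kPa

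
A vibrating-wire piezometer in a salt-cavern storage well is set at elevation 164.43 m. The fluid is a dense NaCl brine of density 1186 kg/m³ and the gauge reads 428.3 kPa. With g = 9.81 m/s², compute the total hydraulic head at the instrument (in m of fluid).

ψ = P/(ρg) = 428.3×1000 / (1186 × 9.81) = 36.81 m.
h = z + ψ = 164.43 + 36.81 = 201.24 m.

h ≈ 201.24 m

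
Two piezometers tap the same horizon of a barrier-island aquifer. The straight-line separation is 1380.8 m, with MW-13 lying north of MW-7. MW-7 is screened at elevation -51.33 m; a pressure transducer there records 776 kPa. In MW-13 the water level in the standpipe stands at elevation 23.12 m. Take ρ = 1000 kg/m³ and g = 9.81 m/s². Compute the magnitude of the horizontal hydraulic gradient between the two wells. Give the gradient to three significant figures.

i ≈ 0.00337

Pressure head at MW-7: ψ = P/(ρg) = 776×1000 / (1000 × 9.81) = 79.10 m.
Total head at MW-7: h = z + ψ = -51.33 + 79.10 = 27.77 m.
Total head at MW-13: h = 23.12 m (water level in the piezometer is the total head).
Head difference: h(MW-7) − h(MW-13) = 27.77 − 23.12 = 4.65 m.
Hydraulic gradient: i = |Δh| / L = 4.65 / 1380.8 = 0.00337.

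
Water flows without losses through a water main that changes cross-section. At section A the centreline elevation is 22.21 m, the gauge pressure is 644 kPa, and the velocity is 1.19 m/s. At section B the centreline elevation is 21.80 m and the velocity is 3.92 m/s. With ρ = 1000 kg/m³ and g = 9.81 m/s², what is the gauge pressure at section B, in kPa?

P₂ ≈ 641 kPa

Pressure head at A: ψ₁ = P₁/(ρg) = 644×1000 / (1000 × 9.81) = 65.65 m.
Velocity heads: v₁²/2g = 1.19²/19.62 = 0.072 m; v₂²/2g = 3.92²/19.62 = 0.783 m.
Total head H = z₁ + ψ₁ + v₁²/2g = 22.21 + 65.65 + 0.072 = 87.93 m.
ψ₂ = H − z₂ − v₂²/2g = 87.93 − 21.80 − 0.783 = 65.35 m.
P₂ = ρgψ₂ = 1000 × 9.81 × 65.35 ≈ 641 kPa.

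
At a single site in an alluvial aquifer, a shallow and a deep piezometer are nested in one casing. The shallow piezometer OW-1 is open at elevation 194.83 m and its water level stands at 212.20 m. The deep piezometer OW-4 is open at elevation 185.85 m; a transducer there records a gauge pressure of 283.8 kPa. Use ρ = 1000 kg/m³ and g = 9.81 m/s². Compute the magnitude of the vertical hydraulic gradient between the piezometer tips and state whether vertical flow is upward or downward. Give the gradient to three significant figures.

|i_v| ≈ 0.287; vertical flow is upward

Total head at OW-1: h = 212.20 m (water level in the standpipe).
Pressure head at OW-4: ψ = P/(ρg) = 283.8×1000 / (1000 × 9.81) = 28.93 m.
Total head at OW-4: h = z + ψ = 185.85 + 28.93 = 214.78 m.
Δh = h(OW-1) − h(OW-4) = 212.20 − 214.78 = -2.58 m.
Vertical separation Δz = 194.83 − 185.85 = 8.98 m.
|i_v| = |Δh| / Δz = 2.58 / 8.98 = 0.287.
Head is higher in the deep piezometer, so vertical flow is upward (discharge condition).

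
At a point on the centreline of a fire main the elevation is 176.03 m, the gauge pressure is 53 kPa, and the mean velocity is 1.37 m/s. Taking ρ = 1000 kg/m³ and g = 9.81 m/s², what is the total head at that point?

Pressure head ψ = P/(ρg) = 53×1000 / (1000 × 9.81) = 5.40 m.
Velocity head = v²/(2g) = 1.37² / (2 × 9.81) = 0.096 m.
h = z + ψ + v²/(2g) = 176.03 + 5.40 + 0.096 = 181.53 m.

h ≈ 181.53 m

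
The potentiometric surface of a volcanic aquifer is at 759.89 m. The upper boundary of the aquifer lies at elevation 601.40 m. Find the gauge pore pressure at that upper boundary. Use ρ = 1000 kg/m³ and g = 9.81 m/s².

Pressure head at the aquifer top: ψ = h − z = 759.89 − 601.40 = 158.49 m.
P = ρgψ = 1000 × 9.81 × 158.49 = 1554787 Pa ≈ 1550 kPa.

P ≈ 1550 kPa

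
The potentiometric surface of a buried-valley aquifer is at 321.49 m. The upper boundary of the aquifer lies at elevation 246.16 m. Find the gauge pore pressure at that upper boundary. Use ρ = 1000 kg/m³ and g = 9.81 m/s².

P ≈ 739 kPa

Pressure head at the aquifer top: ψ = h − z = 321.49 − 246.16 = 75.33 m.
P = ρgψ = 1000 × 9.81 × 75.33 = 738987 Pa ≈ 739 kPa.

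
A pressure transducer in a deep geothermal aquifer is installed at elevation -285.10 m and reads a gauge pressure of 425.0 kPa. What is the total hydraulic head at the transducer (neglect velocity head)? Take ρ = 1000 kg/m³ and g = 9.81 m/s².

h ≈ -241.78 m

ψ = P/(ρg) = 425.0×1000 / (1000 × 9.81) = 43.32 m.
h = z + ψ = -285.10 + 43.32 = -241.78 m.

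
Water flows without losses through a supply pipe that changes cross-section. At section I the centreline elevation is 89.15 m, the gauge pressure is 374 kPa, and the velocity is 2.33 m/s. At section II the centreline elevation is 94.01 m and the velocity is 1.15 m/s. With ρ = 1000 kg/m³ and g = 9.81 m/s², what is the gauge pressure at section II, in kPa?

Pressure head at I: ψ₁ = P₁/(ρg) = 374×1000 / (1000 × 9.81) = 38.12 m.
Velocity heads: v₁²/2g = 2.33²/19.62 = 0.277 m; v₂²/2g = 1.15²/19.62 = 0.067 m.
Total head H = z₁ + ψ₁ + v₁²/2g = 89.15 + 38.12 + 0.277 = 127.55 m.
ψ₂ = H − z₂ − v₂²/2g = 127.55 − 94.01 − 0.067 = 33.47 m.
P₂ = ρgψ₂ = 1000 × 9.81 × 33.47 ≈ 328 kPa.

P₂ ≈ 328 kPa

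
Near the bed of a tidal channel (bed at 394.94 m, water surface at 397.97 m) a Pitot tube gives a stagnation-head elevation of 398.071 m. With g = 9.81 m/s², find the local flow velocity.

v ≈ 1.41 m/s

Near the bed, under hydrostatic conditions, the piezometric head (z + ψ) equals the free-surface elevation, 397.97 m.
Velocity head = total − piezometric = 398.071 − 397.97 = 0.101 m.
v = √(2g·h_v) = √(2 × 9.81 × 0.101) = 1.41 m/s.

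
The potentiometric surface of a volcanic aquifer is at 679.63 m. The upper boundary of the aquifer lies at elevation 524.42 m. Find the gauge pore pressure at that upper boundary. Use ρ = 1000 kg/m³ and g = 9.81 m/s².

P ≈ 1520 kPa

Pressure head at the aquifer top: ψ = h − z = 679.63 − 524.42 = 155.21 m.
P = ρgψ = 1000 × 9.81 × 155.21 = 1522610 Pa ≈ 1520 kPa.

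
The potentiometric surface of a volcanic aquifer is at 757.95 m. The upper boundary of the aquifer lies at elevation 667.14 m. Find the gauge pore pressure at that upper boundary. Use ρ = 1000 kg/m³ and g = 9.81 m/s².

Pressure head at the aquifer top: ψ = h − z = 757.95 − 667.14 = 90.81 m.
P = ρgψ = 1000 × 9.81 × 90.81 = 890846 Pa ≈ 891 kPa.

P ≈ 891 kPa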